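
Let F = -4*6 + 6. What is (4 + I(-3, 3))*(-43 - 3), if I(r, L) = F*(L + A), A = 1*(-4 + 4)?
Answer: 2300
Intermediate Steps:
F = -18 (F = -24 + 6 = -18)
A = 0 (A = 1*0 = 0)
I(r, L) = -18*L (I(r, L) = -18*(L + 0) = -18*L)
(4 + I(-3, 3))*(-43 - 3) = (4 - 18*3)*(-43 - 3) = (4 - 54)*(-46) = -50*(-46) = 2300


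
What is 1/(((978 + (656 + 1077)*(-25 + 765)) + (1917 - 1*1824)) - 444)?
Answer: 1/1283047 ≈ 7.7940e-7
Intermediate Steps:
1/(((978 + (656 + 1077)*(-25 + 765)) + (1917 - 1*1824)) - 444) = 1/(((978 + 1733*740) + (1917 - 1824)) - 444) = 1/(((978 + 1282420) + 93) - 444) = 1/((1283398 + 93) - 444) = 1/(1283491 - 444) = 1/1283047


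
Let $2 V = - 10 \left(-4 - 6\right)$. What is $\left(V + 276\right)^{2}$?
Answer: $106276$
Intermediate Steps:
$V = 50$ ($V = \frac{\left(-10\right) \left(-4 - 6\right)}{2} = \frac{\left(-10\right) \left(-10\right)}{2} = \frac{1}{2} \cdot 100 = 50$)
$\left(V + 276\right)^{2} = \left(50 + 276\right)^{2} = 326^{2} = 106276$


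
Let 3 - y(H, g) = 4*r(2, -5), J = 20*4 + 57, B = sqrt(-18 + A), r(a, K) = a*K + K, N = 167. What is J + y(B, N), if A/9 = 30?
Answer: 200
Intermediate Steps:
A = 270 (A = 9*30 = 270)
r(a, K) = K + K*a (r(a, K) = K*a + K = K + K*a)
B = 6*sqrt(7) (B = sqrt(-18 + 270) = sqrt(252) = 6*sqrt(7) ≈ 15.875)
J = 137 (J = 80 + 57 = 137)
y(H, g) = 63 (y(H, g) = 3 - 4*(-5*(1 + 2)) = 3 - 4*(-5*3) = 3 - 4*(-15) = 3 - 1*(-60) = 3 + 60 = 63)
J + y(B, N) = 137 + 63 = 200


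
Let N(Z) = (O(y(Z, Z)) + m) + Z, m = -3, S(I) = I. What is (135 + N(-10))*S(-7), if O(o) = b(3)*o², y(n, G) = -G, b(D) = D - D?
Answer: -854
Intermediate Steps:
b(D) = 0
O(o) = 0 (O(o) = 0*o² = 0)
N(Z) = -3 + Z (N(Z) = (0 - 3) + Z = -3 + Z)
(135 + N(-10))*S(-7) = (135 + (-3 - 10))*(-7) = (135 - 13)*(-7) = 122*(-7) = -854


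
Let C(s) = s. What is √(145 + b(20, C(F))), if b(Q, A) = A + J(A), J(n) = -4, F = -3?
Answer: √138 ≈ 11.747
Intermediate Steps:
b(Q, A) = -4 + A (b(Q, A) = A - 4 = -4 + A)
√(145 + b(20, C(F))) = √(145 + (-4 - 3)) = √(145 - 7) = √138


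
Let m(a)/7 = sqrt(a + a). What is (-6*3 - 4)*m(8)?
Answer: -616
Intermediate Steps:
m(a) = 7*sqrt(2)*sqrt(a) (m(a) = 7*sqrt(a + a) = 7*sqrt(2*a) = 7*(sqrt(2)*sqrt(a)) = 7*sqrt(2)*sqrt(a))
(-6*3 - 4)*m(8) = (-6*3 - 4)*(7*sqrt(2)*sqrt(8)) = (-18 - 4)*(7*sqrt(2)*(2*sqrt(2))) = -22*28 = -616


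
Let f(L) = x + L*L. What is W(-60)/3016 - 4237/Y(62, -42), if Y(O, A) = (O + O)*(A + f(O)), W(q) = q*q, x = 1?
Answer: 210610051/177782644 ≈ 1.1846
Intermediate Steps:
f(L) = 1 + L**2 (f(L) = 1 + L*L = 1 + L**2)
W(q) = q**2
Y(O, A) = 2*O*(1 + A + O**2) (Y(O, A) = (O + O)*(A + (1 + O**2)) = (2*O)*(1 + A + O**2) = 2*O*(1 + A + O**2))
W(-60)/3016 - 4237/Y(62, -42) = (-60)**2/3016 - 4237*1/(124*(1 - 42 + 62**2)) = 3600*(1/3016) - 4237*1/(124*(1 - 42 + 3844)) = 450/377 - 4237/(2*62*3803) = 450/377 - 4237/471572 = 210610051/177782644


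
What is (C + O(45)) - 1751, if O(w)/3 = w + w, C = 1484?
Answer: 3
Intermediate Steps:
O(w) = 6*w (O(w) = 3*(w + w) = 3*(2*w) = 6*w)
(C + O(45)) - 1751 = (1484 + 6*45) - 1751 = (1484 + 270) - 1751 = 1754 - 1751 = 3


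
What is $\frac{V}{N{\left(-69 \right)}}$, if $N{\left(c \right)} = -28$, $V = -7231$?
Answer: $\frac{1033}{4} \approx 258.25$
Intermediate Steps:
$\frac{V}{N{\left(-69 \right)}} = - \frac{7231}{-28} = \left(-7231\right) \left(- \frac{1}{28}\right) = \frac{1033}{4}$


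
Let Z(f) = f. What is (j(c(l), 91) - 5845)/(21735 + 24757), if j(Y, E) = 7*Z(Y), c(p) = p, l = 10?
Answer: -5775/46492 ≈ -0.12421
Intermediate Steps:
j(Y, E) = 7*Y
(j(c(l), 91) - 5845)/(21735 + 24757) = (7*10 - 5845)/(21735 + 24757) = (70 - 5845)/46492 = -5775*1/46492 = -5775/46492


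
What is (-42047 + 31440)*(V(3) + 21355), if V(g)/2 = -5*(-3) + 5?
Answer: -226936765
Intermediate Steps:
V(g) = 40 (V(g) = 2*(-5*(-3) + 5) = 2*(15 + 5) = 2*20 = 40)
(-42047 + 31440)*(V(3) + 21355) = (-42047 + 31440)*(40 + 21355) = -10607*21395 = -226936765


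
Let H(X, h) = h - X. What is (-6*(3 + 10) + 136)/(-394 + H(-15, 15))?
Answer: -29/182 ≈ -0.15934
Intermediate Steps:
(-6*(3 + 10) + 136)/(-394 + H(-15, 15)) = (-6*(3 + 10) + 136)/(-394 + (15 - 1*(-15))) = (-6*13 + 136)/(-394 + (15 + 15)) = (-78 + 136)/(-394 + 30) = 58/(-364) = 58*(-1/364) = -29/182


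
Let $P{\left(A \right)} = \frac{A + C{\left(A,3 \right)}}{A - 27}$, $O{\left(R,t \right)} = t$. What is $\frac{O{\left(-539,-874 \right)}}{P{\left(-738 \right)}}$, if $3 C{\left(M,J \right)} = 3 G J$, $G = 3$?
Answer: $- \frac{74290}{81} \approx -917.16$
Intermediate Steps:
$C{\left(M,J \right)} = 3 J$ ($C{\left(M,J \right)} = \frac{3 \cdot 3 J}{3} = \frac{9 J}{3} = 3 J$)
$P{\left(A \right)} = \frac{9 + A}{-27 + A}$ ($P{\left(A \right)} = \frac{A + 3 \cdot 3}{A - 27} = \frac{A + 9}{-27 + A} = \frac{9 + A}{-27 + A}$)
$\frac{O{\left(-539,-874 \right)}}{P{\left(-738 \right)}} = - \frac{874}{\frac{1}{-27 - 738} \left(9 - 738\right)} = - \frac{874}{\frac{1}{-765} \left(-729\right)} = - \frac{874}{\left(- \frac{1}{765}\right) \left(-729\right)} = - \frac{874}{\frac{81}{85}} = \left(-874\right) \frac{85}{81} = - \frac{74290}{81}$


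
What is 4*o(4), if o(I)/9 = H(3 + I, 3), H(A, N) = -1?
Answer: -36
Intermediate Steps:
o(I) = -9 (o(I) = 9*(-1) = -9)
4*o(4) = 4*(-9) = -36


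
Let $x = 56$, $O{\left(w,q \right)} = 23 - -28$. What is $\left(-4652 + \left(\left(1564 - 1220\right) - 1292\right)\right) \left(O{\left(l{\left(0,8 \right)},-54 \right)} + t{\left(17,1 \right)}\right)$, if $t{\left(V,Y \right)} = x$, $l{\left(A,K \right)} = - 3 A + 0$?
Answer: $-599200$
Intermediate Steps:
$l{\left(A,K \right)} = - 3 A$
$O{\left(w,q \right)} = 51$ ($O{\left(w,q \right)} = 23 + 28 = 51$)
$t{\left(V,Y \right)} = 56$
$\left(-4652 + \left(\left(1564 - 1220\right) - 1292\right)\right) \left(O{\left(l{\left(0,8 \right)},-54 \right)} + t{\left(17,1 \right)}\right) = \left(-4652 + \left(\left(1564 - 1220\right) - 1292\right)\right) \left(51 + 56\right) = \left(-4652 + \left(344 - 1292\right)\right) 107 = \left(-4652 - 948\right) 107 = \left(-5600\right) 107 = -599200$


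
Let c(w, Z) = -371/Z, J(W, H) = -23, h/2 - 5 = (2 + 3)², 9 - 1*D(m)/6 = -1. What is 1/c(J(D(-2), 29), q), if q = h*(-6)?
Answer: 360/371 ≈ 0.97035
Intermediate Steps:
D(m) = 60 (D(m) = 54 - 6*(-1) = 54 + 6 = 60)
h = 60 (h = 10 + 2*(2 + 3)² = 10 + 2*5² = 10 + 2*25 = 10 + 50 = 60)
q = -360 (q = 60*(-6) = -360)
1/c(J(D(-2), 29), q) = 1/(-371/(-360)) = 1/(-371*(-1/360)) = 1/(371/360) = 360/371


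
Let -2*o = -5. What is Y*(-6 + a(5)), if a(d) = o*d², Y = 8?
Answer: 452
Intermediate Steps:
o = 5/2 (o = -½*(-5) = 5/2 ≈ 2.5000)
a(d) = 5*d²/2
Y*(-6 + a(5)) = 8*(-6 + (5/2)*5²) = 8*(-6 + (5/2)*25) = 8*(-6 + 125/2) = 8*(113/2) = 452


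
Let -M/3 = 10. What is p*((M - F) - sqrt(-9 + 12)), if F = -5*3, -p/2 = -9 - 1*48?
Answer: -1710 - 114*sqrt(3) ≈ -1907.5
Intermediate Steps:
p = 114 (p = -2*(-9 - 1*48) = -2*(-9 - 48) = -2*(-57) = 114)
F = -15
M = -30 (M = -3*10 = -30)
p*((M - F) - sqrt(-9 + 12)) = 114*((-30 - 1*(-15)) - sqrt(-9 + 12)) = 114*((-30 + 15) - sqrt(3)) = 114*(-15 - sqrt(3)) = -1710 - 114*sqrt(3)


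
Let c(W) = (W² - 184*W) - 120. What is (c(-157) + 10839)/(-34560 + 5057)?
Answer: -64256/29503 ≈ -2.1779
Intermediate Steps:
c(W) = -120 + W² - 184*W
(c(-157) + 10839)/(-34560 + 5057) = ((-120 + (-157)² - 184*(-157)) + 10839)/(-34560 + 5057) = ((-120 + 24649 + 28888) + 10839)/(-29503) = (53417 + 10839)*(-1/29503) = 64256*(-1/29503) = -64256/29503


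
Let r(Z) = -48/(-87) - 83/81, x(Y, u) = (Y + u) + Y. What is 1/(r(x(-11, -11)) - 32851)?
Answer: -2349/77168110 ≈ -3.0440e-5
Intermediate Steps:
x(Y, u) = u + 2*Y
r(Z) = -1111/2349 (r(Z) = -48*(-1/87) - 83*1/81 = 16/29 - 83/81 = -1111/2349)
1/(r(x(-11, -11)) - 32851) = 1/(-1111/2349 - 32851) = 1/(-77168110/2349) = -2349/77168110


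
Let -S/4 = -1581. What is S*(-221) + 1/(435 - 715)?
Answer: -391329121/280 ≈ -1.3976e+6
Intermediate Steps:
S = 6324 (S = -4*(-1581) = 6324)
S*(-221) + 1/(435 - 715) = 6324*(-221) + 1/(435 - 715) = -1397604 + 1/(-280) = -1397604 - 1/280 = -391329121/280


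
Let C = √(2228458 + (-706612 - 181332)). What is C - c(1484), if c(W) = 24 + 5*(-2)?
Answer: -14 + 3*√148946 ≈ 1143.8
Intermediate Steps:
c(W) = 14 (c(W) = 24 - 10 = 14)
C = 3*√148946 (C = √(2228458 - 887944) = √1340514 = 3*√148946 ≈ 1157.8)
C - c(1484) = 3*√148946 - 1*14 = 3*√148946 - 14 = -14 + 3*√148946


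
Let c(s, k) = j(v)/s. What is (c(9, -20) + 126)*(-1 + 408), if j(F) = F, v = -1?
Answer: 461131/9 ≈ 51237.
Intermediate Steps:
c(s, k) = -1/s
(c(9, -20) + 126)*(-1 + 408) = (-1/9 + 126)*(-1 + 408) = (-1*⅑ + 126)*407 = (-⅑ + 126)*407 = (1133/9)*407 = 461131/9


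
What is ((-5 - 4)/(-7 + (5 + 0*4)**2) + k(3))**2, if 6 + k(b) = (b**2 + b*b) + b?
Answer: 841/4 ≈ 210.25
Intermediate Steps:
k(b) = -6 + b + 2*b**2 (k(b) = -6 + ((b**2 + b*b) + b) = -6 + ((b**2 + b**2) + b) = -6 + (2*b**2 + b) = -6 + (b + 2*b**2) = -6 + b + 2*b**2)
((-5 - 4)/(-7 + (5 + 0*4)**2) + k(3))**2 = ((-5 - 4)/(-7 + (5 + 0*4)**2) + (-6 + 3 + 2*3**2))**2 = (-9/(-7 + (5 + 0)**2) + (-6 + 3 + 2*9))**2 = (-9/(-7 + 5**2) + (-6 + 3 + 18))**2 = (-9/(-7 + 25) + 15)**2 = (-9/18 + 15)**2 = (-9*1/18 + 15)**2 = (-1/2 + 15)**2 = (29/2)**2 = 841/4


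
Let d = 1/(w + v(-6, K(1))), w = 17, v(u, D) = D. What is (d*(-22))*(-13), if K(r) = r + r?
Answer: 286/19 ≈ 15.053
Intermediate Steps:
K(r) = 2*r
d = 1/19 (d = 1/(17 + 2*1) = 1/(17 + 2) = 1/19 ≈ 0.052632)
(d*(-22))*(-13) = ((1/19)*(-22))*(-13) = -22/19*(-13) = 286/19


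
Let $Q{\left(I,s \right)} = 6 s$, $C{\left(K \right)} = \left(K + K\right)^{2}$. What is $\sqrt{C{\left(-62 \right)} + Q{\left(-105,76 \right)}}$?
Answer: $2 \sqrt{3958} \approx 125.83$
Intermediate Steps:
$C{\left(K \right)} = 4 K^{2}$ ($C{\left(K \right)} = \left(2 K\right)^{2} = 4 K^{2}$)
$\sqrt{C{\left(-62 \right)} + Q{\left(-105,76 \right)}} = \sqrt{4 \left(-62\right)^{2} + 6 \cdot 76} = \sqrt{4 \cdot 3844 + 456} = \sqrt{15376 + 456} = \sqrt{15832} = 2 \sqrt{3958}$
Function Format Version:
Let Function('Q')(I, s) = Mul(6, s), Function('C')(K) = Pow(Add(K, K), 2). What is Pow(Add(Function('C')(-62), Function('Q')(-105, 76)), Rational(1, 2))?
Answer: Mul(2, Pow(3958, Rational(1, 2))) ≈ 125.83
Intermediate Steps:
Function('C')(K) = Mul(4, Pow(K, 2)) (Function('C')(K) = Pow(Mul(2, K), 2) = Mul(4, Pow(K, 2)))
Pow(Add(Function('C')(-62), Function('Q')(-105, 76)), Rational(1, 2)) = Pow(Add(Mul(4, Pow(-62, 2)), Mul(6, 76)), Rational(1, 2)) = Pow(Add(Mul(4, 3844), 456), Rational(1, 2)) = Pow(Add(15376, 456), Rational(1, 2)) = Pow(15832, Rational(1, 2)) = Mul(2, Pow(3958, Rational(1, 2)))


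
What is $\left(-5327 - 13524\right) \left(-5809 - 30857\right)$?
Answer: $691190766$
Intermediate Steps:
$\left(-5327 - 13524\right) \left(-5809 - 30857\right) = \left(-5327 - 13524\right) \left(-36666\right) = \left(-18851\right) \left(-36666\right) = 691190766$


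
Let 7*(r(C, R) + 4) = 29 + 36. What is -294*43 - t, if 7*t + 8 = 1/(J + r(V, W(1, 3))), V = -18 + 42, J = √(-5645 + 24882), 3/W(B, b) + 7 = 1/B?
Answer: -83286916325/6588708 - 7*√19237/941244 ≈ -12641.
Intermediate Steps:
W(B, b) = 3/(-7 + 1/B)
J = √19237 ≈ 138.70
V = 24
r(C, R) = 37/7 (r(C, R) = -4 + (29 + 36)/7 = -4 + (⅐)*65 = -4 + 65/7 = 37/7)
t = -8/7 + 1/(7*(37/7 + √19237)) (t = -8/7 + 1/(7*(√19237 + 37/7)) = -8/7 + 1/(7*(37/7 + √19237)) ≈ -1.1419)
-294*43 - t = -294*43 - (-7530211/6588708 + 7*√19237/941244) = -12642 + (7530211/6588708 - 7*√19237/941244) = -83286916325/6588708 - 7*√19237/941244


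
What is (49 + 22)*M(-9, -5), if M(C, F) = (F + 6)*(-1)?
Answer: -71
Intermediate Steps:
M(C, F) = -6 - F (M(C, F) = (6 + F)*(-1) = -6 - F)
(49 + 22)*M(-9, -5) = (49 + 22)*(-6 - 1*(-5)) = 71*(-6 + 5) = 71*(-1) = -71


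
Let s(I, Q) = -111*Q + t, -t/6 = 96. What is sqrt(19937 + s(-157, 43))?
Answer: 2*sqrt(3647) ≈ 120.78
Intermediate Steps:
t = -576 (t = -6*96 = -576)
s(I, Q) = -576 - 111*Q (s(I, Q) = -111*Q - 576 = -576 - 111*Q)
sqrt(19937 + s(-157, 43)) = sqrt(19937 + (-576 - 111*43)) = sqrt(19937 + (-576 - 4773)) = sqrt(19937 - 5349) = sqrt(14588) = 2*sqrt(3647)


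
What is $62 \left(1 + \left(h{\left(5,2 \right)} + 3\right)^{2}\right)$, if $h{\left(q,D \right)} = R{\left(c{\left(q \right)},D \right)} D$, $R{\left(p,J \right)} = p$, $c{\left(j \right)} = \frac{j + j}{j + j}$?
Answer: $1612$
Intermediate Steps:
$c{\left(j \right)} = 1$ ($c{\left(j \right)} = \frac{2 j}{2 j} = 2 j \frac{1}{2 j} = 1$)
$h{\left(q,D \right)} = D$ ($h{\left(q,D \right)} = 1 D = D$)
$62 \left(1 + \left(h{\left(5,2 \right)} + 3\right)^{2}\right) = 62 \left(1 + \left(2 + 3\right)^{2}\right) = 62 \left(1 + 5^{2}\right) = 62 \left(1 + 25\right) = 62 \cdot 26 = 1612$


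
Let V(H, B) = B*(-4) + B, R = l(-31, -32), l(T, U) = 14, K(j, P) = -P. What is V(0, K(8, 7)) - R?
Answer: 7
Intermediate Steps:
R = 14
V(H, B) = -3*B (V(H, B) = -4*B + B = -3*B)
V(0, K(8, 7)) - R = -(-3)*7 - 1*14 = -3*(-7) - 14 = 21 - 14 = 7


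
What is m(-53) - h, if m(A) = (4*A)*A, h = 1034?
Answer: 10202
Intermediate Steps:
m(A) = 4*A²
m(-53) - h = 4*(-53)² - 1*1034 = 4*2809 - 1034 = 11236 - 1034 = 10202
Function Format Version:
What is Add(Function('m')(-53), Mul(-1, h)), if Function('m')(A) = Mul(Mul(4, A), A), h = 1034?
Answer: 10202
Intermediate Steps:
Function('m')(A) = Mul(4, Pow(A, 2))
Add(Function('m')(-53), Mul(-1, h)) = Add(Mul(4, Pow(-53, 2)), Mul(-1, 1034)) = Add(Mul(4, 2809), -1034) = Add(11236, -1034) = 10202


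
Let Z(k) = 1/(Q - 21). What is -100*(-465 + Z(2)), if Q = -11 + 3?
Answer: 1348600/29 ≈ 46503.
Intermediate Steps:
Q = -8
Z(k) = -1/29 (Z(k) = 1/(-8 - 21) = 1/(-29) = -1/29)
-100*(-465 + Z(2)) = -100*(-465 - 1/29) = -100*(-13486/29) = 1348600/29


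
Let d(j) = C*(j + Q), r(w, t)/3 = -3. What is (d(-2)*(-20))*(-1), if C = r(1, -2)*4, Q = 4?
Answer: -1440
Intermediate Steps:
r(w, t) = -9 (r(w, t) = 3*(-3) = -9)
C = -36 (C = -9*4 = -36)
d(j) = -144 - 36*j (d(j) = -36*(j + 4) = -36*(4 + j) = -144 - 36*j)
(d(-2)*(-20))*(-1) = ((-144 - 36*(-2))*(-20))*(-1) = ((-144 + 72)*(-20))*(-1) = -72*(-20)*(-1) = 1440*(-1) = -1440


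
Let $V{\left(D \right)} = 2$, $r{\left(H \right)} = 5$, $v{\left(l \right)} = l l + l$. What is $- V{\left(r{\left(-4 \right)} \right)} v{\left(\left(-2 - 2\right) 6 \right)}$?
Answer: $-1104$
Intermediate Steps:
$v{\left(l \right)} = l + l^{2}$ ($v{\left(l \right)} = l^{2} + l = l + l^{2}$)
$- V{\left(r{\left(-4 \right)} \right)} v{\left(\left(-2 - 2\right) 6 \right)} = \left(-1\right) 2 \left(-2 - 2\right) 6 \left(1 + \left(-2 - 2\right) 6\right) = - 2 \left(-4\right) 6 \left(1 - 24\right) = - 2 \left(- 24 \left(1 - 24\right)\right) = - 2 \left(\left(-24\right) \left(-23\right)\right) = \left(-2\right) 552 = -1104$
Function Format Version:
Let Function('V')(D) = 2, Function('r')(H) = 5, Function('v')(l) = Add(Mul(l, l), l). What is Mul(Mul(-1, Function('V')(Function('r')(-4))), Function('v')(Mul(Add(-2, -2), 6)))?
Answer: -1104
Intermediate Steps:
Function('v')(l) = Add(l, Pow(l, 2)) (Function('v')(l) = Add(Pow(l, 2), l) = Add(l, Pow(l, 2)))
Mul(Mul(-1, Function('V')(Function('r')(-4))), Function('v')(Mul(Add(-2, -2), 6))) = Mul(Mul(-1, 2), Mul(Mul(Add(-2, -2), 6), Add(1, Mul(Add(-2, -2), 6)))) = Mul(-2, Mul(Mul(-4, 6), Add(1, Mul(-4, 6)))) = Mul(-2, Mul(-24, Add(1, -24))) = Mul(-2, Mul(-24, -23)) = Mul(-2, 552) = -1104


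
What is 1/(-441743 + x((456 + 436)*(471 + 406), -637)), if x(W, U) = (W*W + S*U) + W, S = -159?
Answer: 1/611968698480 ≈ 1.6341e-12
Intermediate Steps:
x(W, U) = W + W**2 - 159*U (x(W, U) = (W*W - 159*U) + W = (W**2 - 159*U) + W = W + W**2 - 159*U)
1/(-441743 + x((456 + 436)*(471 + 406), -637)) = 1/(-441743 + ((456 + 436)*(471 + 406) + ((456 + 436)*(471 + 406))**2 - 159*(-637))) = 1/(-441743 + (892*877 + (892*877)**2 + 101283)) = 1/(-441743 + (782284 + 782284**2 + 101283)) = 1/(-441743 + (782284 + 611968256656 + 101283)) = 1/(-441743 + 611969140223) = 1/611968698480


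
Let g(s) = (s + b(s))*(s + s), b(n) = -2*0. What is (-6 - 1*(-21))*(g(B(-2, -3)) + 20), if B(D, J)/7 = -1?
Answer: 1770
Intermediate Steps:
B(D, J) = -7 (B(D, J) = 7*(-1) = -7)
b(n) = 0
g(s) = 2*s**2 (g(s) = (s + 0)*(s + s) = s*(2*s) = 2*s**2)
(-6 - 1*(-21))*(g(B(-2, -3)) + 20) = (-6 - 1*(-21))*(2*(-7)**2 + 20) = (-6 + 21)*(2*49 + 20) = 15*(98 + 20) = 15*118 = 1770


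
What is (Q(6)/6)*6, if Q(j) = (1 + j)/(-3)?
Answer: -7/3 ≈ -2.3333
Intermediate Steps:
Q(j) = -⅓ - j/3 (Q(j) = (1 + j)*(-⅓) = -⅓ - j/3)
(Q(6)/6)*6 = ((-⅓ - ⅓*6)/6)*6 = ((-⅓ - 2)*(⅙))*6 = -7/3*⅙*6 = -7/18*6 = -7/3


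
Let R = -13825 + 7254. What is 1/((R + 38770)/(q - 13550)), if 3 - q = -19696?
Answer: 6149/32199 ≈ 0.19097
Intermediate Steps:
R = -6571
q = 19699 (q = 3 - 1*(-19696) = 3 + 19696 = 19699)
1/((R + 38770)/(q - 13550)) = 1/((-6571 + 38770)/(19699 - 13550)) = 1/(32199/6149) = 6149/32199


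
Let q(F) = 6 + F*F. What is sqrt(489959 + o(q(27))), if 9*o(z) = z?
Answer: sqrt(4410366)/3 ≈ 700.03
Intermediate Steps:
q(F) = 6 + F**2
o(z) = z/9
sqrt(489959 + o(q(27))) = sqrt(489959 + (6 + 27**2)/9) = sqrt(489959 + (6 + 729)/9) = sqrt(489959 + (1/9)*735) = sqrt(489959 + 245/3) = sqrt(1470122/3) = sqrt(4410366)/3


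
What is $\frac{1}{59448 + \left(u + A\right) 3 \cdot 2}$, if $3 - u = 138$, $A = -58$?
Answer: $\frac{1}{58290} \approx 1.7156 \cdot 10^{-5}$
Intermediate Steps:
$u = -135$ ($u = 3 - 138 = -135$)
$\frac{1}{59448 + \left(u + A\right) 3 \cdot 2} = \frac{1}{59448 + \left(-135 - 58\right) 3 \cdot 2} = \frac{1}{59448 - 1158} = \frac{1}{58290}$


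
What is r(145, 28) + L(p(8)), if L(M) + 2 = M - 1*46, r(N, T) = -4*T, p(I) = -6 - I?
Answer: -174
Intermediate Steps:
L(M) = -48 + M (L(M) = -2 + (M - 1*46) = -2 + (M - 46) = -2 + (-46 + M) = -48 + M)
r(145, 28) + L(p(8)) = -4*28 + (-48 + (-6 - 1*8)) = -112 + (-48 + (-6 - 8)) = -112 + (-48 - 14) = -112 - 62 = -174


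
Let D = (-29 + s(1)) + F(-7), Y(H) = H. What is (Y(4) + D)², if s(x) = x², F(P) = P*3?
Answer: 2025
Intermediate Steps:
F(P) = 3*P
D = -49 (D = (-29 + 1²) + 3*(-7) = (-29 + 1) - 21 = -28 - 21 = -49)
(Y(4) + D)² = (4 - 49)² = (-45)² = 2025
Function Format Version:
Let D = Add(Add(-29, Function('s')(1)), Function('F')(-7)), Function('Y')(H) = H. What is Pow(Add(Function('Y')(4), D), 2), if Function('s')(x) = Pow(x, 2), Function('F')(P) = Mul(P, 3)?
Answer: 2025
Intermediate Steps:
Function('F')(P) = Mul(3, P)
D = -49 (D = Add(Add(-29, Pow(1, 2)), Mul(3, -7)) = Add(Add(-29, 1), -21) = Add(-28, -21) = -49)
Pow(Add(Function('Y')(4), D), 2) = Pow(Add(4, -49), 2) = Pow(-45, 2) = 2025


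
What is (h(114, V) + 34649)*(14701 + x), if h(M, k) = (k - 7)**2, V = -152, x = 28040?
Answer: 2561468130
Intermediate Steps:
h(M, k) = (-7 + k)**2
(h(114, V) + 34649)*(14701 + x) = ((-7 - 152)**2 + 34649)*(14701 + 28040) = ((-159)**2 + 34649)*42741 = (25281 + 34649)*42741 = 59930*42741 = 2561468130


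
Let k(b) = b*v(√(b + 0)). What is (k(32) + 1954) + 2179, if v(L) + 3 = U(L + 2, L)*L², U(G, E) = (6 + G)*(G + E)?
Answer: 85957 + 73728*√2 ≈ 1.9022e+5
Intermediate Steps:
U(G, E) = (6 + G)*(E + G)
v(L) = -3 + L²*(12 + (2 + L)² + 12*L + L*(2 + L)) (v(L) = -3 + ((L + 2)² + 6*L + 6*(L + 2) + L*(L + 2))*L² = -3 + ((2 + L)² + 6*L + 6*(2 + L) + L*(2 + L))*L² = -3 + ((2 + L)² + 6*L + (12 + 6*L) + L*(2 + L))*L² = -3 + (12 + (2 + L)² + 12*L + L*(2 + L))*L² = -3 + L²*(12 + (2 + L)² + 12*L + L*(2 + L)))
k(b) = b*(-3 + 2*b² + 16*b + 18*b^(3/2)) (k(b) = b*(-3 + 2*(√(b + 0))⁴ + 16*(√(b + 0))² + 18*(√(b + 0))³) = b*(-3 + 2*(√b)⁴ + 16*(√b)² + 18*(√b)³) = b*(-3 + 2*b² + 16*b + 18*b^(3/2)))
(k(32) + 1954) + 2179 = ((-3*32 + 2*32³ + 16*32² + 18*32^(5/2)) + 1954) + 2179 = ((-96 + 2*32768 + 16*1024 + 18*(4096*√2)) + 1954) + 2179 = ((-96 + 65536 + 16384 + 73728*√2) + 1954) + 2179 = ((81824 + 73728*√2) + 1954) + 2179 = (83778 + 73728*√2) + 2179 = 85957 + 73728*√2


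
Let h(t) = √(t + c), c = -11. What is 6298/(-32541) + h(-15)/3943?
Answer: -6298/32541 + I*√26/3943 ≈ -0.19354 + 0.0012932*I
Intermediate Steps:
h(t) = √(-11 + t) (h(t) = √(t - 11) = √(-11 + t))
6298/(-32541) + h(-15)/3943 = 6298/(-32541) + √(-11 - 15)/3943 = 6298*(-1/32541) + √(-26)*(1/3943) = -6298/32541 + (I*√26)*(1/3943) = -6298/32541 + I*√26/3943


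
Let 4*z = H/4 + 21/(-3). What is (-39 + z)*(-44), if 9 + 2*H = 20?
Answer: 14223/8 ≈ 1777.9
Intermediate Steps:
H = 11/2 (H = -9/2 + (½)*20 = -9/2 + 10 = 11/2 ≈ 5.5000)
z = -45/32 (z = ((11/2)/4 + 21/(-3))/4 = ((11/2)*(¼) + 21*(-⅓))/4 = (11/8 - 7)/4 = (¼)*(-45/8) = -45/32 ≈ -1.4063)
(-39 + z)*(-44) = (-39 - 45/32)*(-44) = -1293/32*(-44) = 14223/8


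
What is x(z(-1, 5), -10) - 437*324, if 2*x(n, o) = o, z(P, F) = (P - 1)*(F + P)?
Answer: -141593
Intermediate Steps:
z(P, F) = (-1 + P)*(F + P)
x(n, o) = o/2
x(z(-1, 5), -10) - 437*324 = (½)*(-10) - 437*324 = -5 - 141588 = -141593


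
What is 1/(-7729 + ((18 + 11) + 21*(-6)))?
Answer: -1/7826 ≈ -0.00012778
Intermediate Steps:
1/(-7729 + ((18 + 11) + 21*(-6))) = 1/(-7729 + (29 - 126)) = 1/(-7729 - 97) = 1/(-7826) = -1/7826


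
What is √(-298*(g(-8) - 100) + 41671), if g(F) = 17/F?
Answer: √288417/2 ≈ 268.52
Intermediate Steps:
√(-298*(g(-8) - 100) + 41671) = √(-298*(17/(-8) - 100) + 41671) = √(-298*(17*(-⅛) - 100) + 41671) = √(-298*(-17/8 - 100) + 41671) = √(-298*(-817/8) + 41671) = √(121733/4 + 41671) = √(288417/4) = √288417/2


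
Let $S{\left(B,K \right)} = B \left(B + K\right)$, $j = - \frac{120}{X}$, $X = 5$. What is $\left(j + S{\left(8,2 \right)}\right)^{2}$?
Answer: $3136$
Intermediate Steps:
$j = -24$ ($j = - \frac{120}{5} = \left(-120\right) \frac{1}{5} = -24$)
$\left(j + S{\left(8,2 \right)}\right)^{2} = \left(-24 + 8 \left(8 + 2\right)\right)^{2} = \left(-24 + 8 \cdot 10\right)^{2} = \left(-24 + 80\right)^{2} = 56^{2} = 3136$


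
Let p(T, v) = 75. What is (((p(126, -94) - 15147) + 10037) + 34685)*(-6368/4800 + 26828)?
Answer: 2386232593/3 ≈ 7.9541e+8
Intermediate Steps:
(((p(126, -94) - 15147) + 10037) + 34685)*(-6368/4800 + 26828) = (((75 - 15147) + 10037) + 34685)*(-6368/4800 + 26828) = ((-15072 + 10037) + 34685)*(-6368*1/4800 + 26828) = (-5035 + 34685)*(-199/150 + 26828) = 29650*(4024001/150) = 2386232593/3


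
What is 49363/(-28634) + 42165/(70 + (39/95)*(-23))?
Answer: 114414512611/164731402 ≈ 694.55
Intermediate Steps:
49363/(-28634) + 42165/(70 + (39/95)*(-23)) = 49363*(-1/28634) + 42165/(70 + (39*(1/95))*(-23)) = -49363/28634 + 42165/(70 + (39/95)*(-23)) = -49363/28634 + 42165/(70 - 897/95) = -49363/28634 + 42165/(5753/95) = -49363/28634 + 42165*(95/5753) = -49363/28634 + 4005675/5753 = 114414512611/164731402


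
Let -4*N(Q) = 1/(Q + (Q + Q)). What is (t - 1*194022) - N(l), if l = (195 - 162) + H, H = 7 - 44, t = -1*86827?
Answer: -13480753/48 ≈ -2.8085e+5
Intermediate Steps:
t = -86827
H = -37
l = -4 (l = (195 - 162) - 37 = 33 - 37 = -4)
N(Q) = -1/(12*Q) (N(Q) = -1/(4*(Q + (Q + Q))) = -1/(4*(Q + 2*Q)) = -1/(3*Q)/4 = -1/(12*Q))
(t - 1*194022) - N(l) = (-86827 - 1*194022) - (-1)/(12*(-4)) = (-86827 - 194022) - (-1)*(-1)/(12*4) = -280849 - 1*1/48 = -280849 - 1/48 = -13480753/48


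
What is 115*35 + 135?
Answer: 4160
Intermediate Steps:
115*35 + 135 = 4025 + 135 = 4160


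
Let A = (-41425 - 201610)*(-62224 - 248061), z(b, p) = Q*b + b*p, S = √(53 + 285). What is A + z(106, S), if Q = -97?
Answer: 75410104693 + 1378*√2 ≈ 7.5410e+10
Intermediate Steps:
S = 13*√2 (S = √338 = 13*√2 ≈ 18.385)
z(b, p) = -97*b + b*p
A = 75410114975 (A = -243035*(-310285) = 75410114975)
A + z(106, S) = 75410114975 + 106*(-97 + 13*√2) = 75410114975 + (-10282 + 1378*√2) = 75410104693 + 1378*√2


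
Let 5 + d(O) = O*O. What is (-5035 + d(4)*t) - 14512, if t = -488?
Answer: -24915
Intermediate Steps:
d(O) = -5 + O² (d(O) = -5 + O*O = -5 + O²)
(-5035 + d(4)*t) - 14512 = (-5035 + (-5 + 4²)*(-488)) - 14512 = (-5035 + (-5 + 16)*(-488)) - 14512 = (-5035 + 11*(-488)) - 14512 = (-5035 - 5368) - 14512 = -10403 - 14512 = -24915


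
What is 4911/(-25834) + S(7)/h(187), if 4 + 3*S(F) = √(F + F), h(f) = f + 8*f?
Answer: -24898975/130435866 + √14/5049 ≈ -0.19015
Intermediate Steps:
h(f) = 9*f
S(F) = -4/3 + √2*√F/3 (S(F) = -4/3 + √(F + F)/3 = -4/3 + √(2*F)/3 = -4/3 + (√2*√F)/3 = -4/3 + √2*√F/3)
4911/(-25834) + S(7)/h(187) = 4911/(-25834) + (-4/3 + √2*√7/3)/((9*187)) = 4911*(-1/25834) + (-4/3 + √14/3)/1683 = -4911/25834 + (-4/3 + √14/3)*(1/1683) = -4911/25834 + (-4/5049 + √14/5049) = -24898975/130435866 + √14/5049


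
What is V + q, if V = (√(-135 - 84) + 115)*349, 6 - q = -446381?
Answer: 486522 + 349*I*√219 ≈ 4.8652e+5 + 5164.7*I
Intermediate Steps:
q = 446387 (q = 6 - 1*(-446381) = 6 + 446381 = 446387)
V = 40135 + 349*I*√219 (V = (√(-219) + 115)*349 = (I*√219 + 115)*349 = (115 + I*√219)*349 = 40135 + 349*I*√219 ≈ 40135.0 + 5164.7*I)
V + q = (40135 + 349*I*√219) + 446387 = 486522 + 349*I*√219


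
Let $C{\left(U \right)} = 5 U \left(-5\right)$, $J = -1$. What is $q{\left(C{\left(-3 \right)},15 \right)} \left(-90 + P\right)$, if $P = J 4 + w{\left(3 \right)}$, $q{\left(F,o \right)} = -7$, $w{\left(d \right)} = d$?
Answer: $637$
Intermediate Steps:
$C{\left(U \right)} = - 25 U$
$P = -1$ ($P = \left(-1\right) 4 + 3 = -4 + 3 = -1$)
$q{\left(C{\left(-3 \right)},15 \right)} \left(-90 + P\right) = - 7 \left(-90 - 1\right) = \left(-7\right) \left(-91\right) = 637$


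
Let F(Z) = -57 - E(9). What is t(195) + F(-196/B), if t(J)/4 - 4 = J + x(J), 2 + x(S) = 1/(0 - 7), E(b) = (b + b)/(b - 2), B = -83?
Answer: 5095/7 ≈ 727.86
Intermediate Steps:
E(b) = 2*b/(-2 + b) (E(b) = (2*b)/(-2 + b) = 2*b/(-2 + b))
x(S) = -15/7 (x(S) = -2 + 1/(0 - 7) = -2 + 1/(-7) = -2 - ⅐ = -15/7)
F(Z) = -417/7 (F(Z) = -57 - 2*9/(-2 + 9) = -57 - 2*9/7 = -57 - 1*18/7 = -57 - 18/7 = -417/7)
t(J) = 52/7 + 4*J (t(J) = 16 + 4*(J - 15/7) = 16 + 4*(-15/7 + J) = 16 + (-60/7 + 4*J) = 52/7 + 4*J)
t(195) + F(-196/B) = (52/7 + 4*195) - 417/7 = (52/7 + 780) - 417/7 = 5512/7 - 417/7 = 5095/7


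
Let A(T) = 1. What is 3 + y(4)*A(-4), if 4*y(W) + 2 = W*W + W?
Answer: 15/2 ≈ 7.5000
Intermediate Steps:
y(W) = -1/2 + W/4 + W**2/4 (y(W) = -1/2 + (W*W + W)/4 = -1/2 + (W**2 + W)/4 = -1/2 + (W + W**2)/4 = -1/2 + (W/4 + W**2/4) = -1/2 + W/4 + W**2/4)
3 + y(4)*A(-4) = 3 + (-1/2 + (1/4)*4 + (1/4)*4**2)*1 = 3 + (-1/2 + 1 + (1/4)*16)*1 = 3 + (-1/2 + 1 + 4)*1 = 3 + (9/2)*1 = 3 + 9/2 = 15/2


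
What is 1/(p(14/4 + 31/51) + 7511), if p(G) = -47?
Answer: 1/7464 ≈ 0.00013398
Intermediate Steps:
1/(p(14/4 + 31/51) + 7511) = 1/(-47 + 7511) = 1/7464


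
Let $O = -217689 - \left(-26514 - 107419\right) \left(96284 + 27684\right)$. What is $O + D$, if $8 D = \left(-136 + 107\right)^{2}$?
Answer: $\frac{132825508481}{8} \approx 1.6603 \cdot 10^{10}$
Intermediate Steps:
$D = \frac{841}{8}$ ($D = \frac{\left(-136 + 107\right)^{2}}{8} = \frac{\left(-29\right)^{2}}{8} = \frac{1}{8} \cdot 841 = \frac{841}{8} \approx 105.13$)
$O = 16603188455$ ($O = -217689 - \left(-133933\right) 123968 = -217689 - -16603406144 = -217689 + 16603406144 = 16603188455$)
$O + D = 16603188455 + \frac{841}{8} = \frac{132825508481}{8}$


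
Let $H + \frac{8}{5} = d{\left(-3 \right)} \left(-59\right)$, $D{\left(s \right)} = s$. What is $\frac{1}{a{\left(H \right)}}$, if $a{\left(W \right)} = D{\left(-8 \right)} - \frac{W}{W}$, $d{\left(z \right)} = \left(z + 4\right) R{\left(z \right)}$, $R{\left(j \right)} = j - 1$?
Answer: $- \frac{1}{9} \approx -0.11111$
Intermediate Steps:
$R{\left(j \right)} = -1 + j$ ($R{\left(j \right)} = j - 1 = -1 + j$)
$d{\left(z \right)} = \left(-1 + z\right) \left(4 + z\right)$ ($d{\left(z \right)} = \left(z + 4\right) \left(-1 + z\right) = \left(4 + z\right) \left(-1 + z\right) = \left(-1 + z\right) \left(4 + z\right)$)
$H = \frac{1172}{5}$ ($H = - \frac{8}{5} + \left(-1 - 3\right) \left(4 - 3\right) \left(-59\right) = - \frac{8}{5} + \left(-4\right) 1 \left(-59\right) = - \frac{8}{5} - -236 = - \frac{8}{5} + 236 = \frac{1172}{5} \approx 234.4$)
$a{\left(W \right)} = -9$ ($a{\left(W \right)} = -8 - \frac{W}{W} = -8 - 1 = -9$)
$\frac{1}{a{\left(H \right)}} = \frac{1}{-9} = - \frac{1}{9}$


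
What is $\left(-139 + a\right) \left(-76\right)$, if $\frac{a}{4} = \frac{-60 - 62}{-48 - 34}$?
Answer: $\frac{414580}{41} \approx 10112.0$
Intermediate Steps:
$a = \frac{244}{41}$ ($a = 4 \frac{-60 - 62}{-48 - 34} = 4 \left(- \frac{122}{-82}\right) = 4 \left(\left(-122\right) \left(- \frac{1}{82}\right)\right) = 4 \cdot \frac{61}{41} = \frac{244}{41} \approx 5.9512$)
$\left(-139 + a\right) \left(-76\right) = \left(-139 + \frac{244}{41}\right) \left(-76\right) = \left(- \frac{5455}{41}\right) \left(-76\right) = \frac{414580}{41}$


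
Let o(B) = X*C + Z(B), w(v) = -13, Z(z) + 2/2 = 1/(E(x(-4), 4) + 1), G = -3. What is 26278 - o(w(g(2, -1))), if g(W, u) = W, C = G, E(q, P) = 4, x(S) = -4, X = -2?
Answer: 131364/5 ≈ 26273.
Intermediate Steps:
C = -3
Z(z) = -4/5 (Z(z) = -1 + 1/(4 + 1) = -1 + 1/5 = -4/5)
o(B) = 26/5 (o(B) = -2*(-3) - 4/5 = 6 - 4/5 = 26/5)
26278 - o(w(g(2, -1))) = 26278 - 1*26/5 = 26278 - 26/5 = 131364/5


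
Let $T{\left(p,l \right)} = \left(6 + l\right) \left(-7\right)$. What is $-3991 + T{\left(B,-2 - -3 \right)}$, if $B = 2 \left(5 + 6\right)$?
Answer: $-4040$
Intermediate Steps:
$B = 22$ ($B = 2 \cdot 11 = 22$)
$T{\left(p,l \right)} = -42 - 7 l$
$-3991 + T{\left(B,-2 - -3 \right)} = -3991 - \left(42 + 7 \left(-2 - -3\right)\right) = -3991 - \left(42 + 7 \left(-2 + 3\right)\right) = -3991 - 49 = -4040$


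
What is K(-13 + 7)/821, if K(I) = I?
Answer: -6/821 ≈ -0.0073082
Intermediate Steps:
K(-13 + 7)/821 = (-13 + 7)/821 = -6*1/821 = -6/821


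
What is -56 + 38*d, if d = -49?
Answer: -1918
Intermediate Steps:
-56 + 38*d = -56 + 38*(-49) = -56 - 1862 = -1918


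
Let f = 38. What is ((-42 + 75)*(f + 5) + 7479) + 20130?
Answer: 29028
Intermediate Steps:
((-42 + 75)*(f + 5) + 7479) + 20130 = ((-42 + 75)*(38 + 5) + 7479) + 20130 = (33*43 + 7479) + 20130 = (1419 + 7479) + 20130 = 8898 + 20130 = 29028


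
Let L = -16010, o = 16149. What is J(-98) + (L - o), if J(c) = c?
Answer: -32257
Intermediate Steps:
J(-98) + (L - o) = -98 + (-16010 - 1*16149) = -98 + (-16010 - 16149) = -98 - 32159 = -32257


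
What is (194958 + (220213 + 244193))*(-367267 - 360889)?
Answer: -480119852784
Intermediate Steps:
(194958 + (220213 + 244193))*(-367267 - 360889) = (194958 + 464406)*(-728156) = 659364*(-728156) = -480119852784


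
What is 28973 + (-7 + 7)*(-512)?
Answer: 28973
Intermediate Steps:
28973 + (-7 + 7)*(-512) = 28973 + 0*(-512) = 28973 + 0 = 28973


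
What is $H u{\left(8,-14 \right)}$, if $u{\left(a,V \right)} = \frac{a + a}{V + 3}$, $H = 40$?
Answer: $- \frac{640}{11} \approx -58.182$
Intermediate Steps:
$u{\left(a,V \right)} = \frac{2 a}{3 + V}$
$H u{\left(8,-14 \right)} = 40 \cdot 2 \cdot 8 \frac{1}{3 - 14} = 40 \cdot 2 \cdot 8 \frac{1}{-11} = 40 \cdot 2 \cdot 8 \left(- \frac{1}{11}\right) = 40 \left(- \frac{16}{11}\right) = - \frac{640}{11}$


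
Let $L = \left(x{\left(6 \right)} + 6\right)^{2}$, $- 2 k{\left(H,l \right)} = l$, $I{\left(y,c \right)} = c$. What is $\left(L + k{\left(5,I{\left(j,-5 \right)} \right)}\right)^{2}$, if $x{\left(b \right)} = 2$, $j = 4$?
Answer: $\frac{17689}{4} \approx 4422.3$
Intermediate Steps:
$k{\left(H,l \right)} = - \frac{l}{2}$
$L = 64$ ($L = \left(2 + 6\right)^{2} = 8^{2} = 64$)
$\left(L + k{\left(5,I{\left(j,-5 \right)} \right)}\right)^{2} = \left(64 - - \frac{5}{2}\right)^{2} = \left(64 + \frac{5}{2}\right)^{2} = \left(\frac{133}{2}\right)^{2} = \frac{17689}{4}$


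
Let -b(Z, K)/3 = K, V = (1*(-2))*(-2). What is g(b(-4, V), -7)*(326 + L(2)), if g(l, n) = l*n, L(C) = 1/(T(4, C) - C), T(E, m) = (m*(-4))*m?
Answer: 82138/3 ≈ 27379.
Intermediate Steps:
T(E, m) = -4*m**2 (T(E, m) = (-4*m)*m = -4*m**2)
V = 4 (V = -2*(-2) = 4)
b(Z, K) = -3*K
L(C) = 1/(-C - 4*C**2) (L(C) = 1/(-4*C**2 - C) = 1/(-C - 4*C**2))
g(b(-4, V), -7)*(326 + L(2)) = (-3*4*(-7))*(326 - 1/(2*(1 + 4*2))) = (-12*(-7))*(326 - 1*1/2/(1 + 8)) = 84*(326 - 1*1/2/9) = 84*(326 - 1*1/2*1/9) = 84*(326 - 1/18) = 84*(5867/18) = 82138/3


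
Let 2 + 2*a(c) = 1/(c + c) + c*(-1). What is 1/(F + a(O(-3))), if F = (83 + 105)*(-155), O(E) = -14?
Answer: -56/1631505 ≈ -3.4324e-5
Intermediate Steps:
F = -29140 (F = 188*(-155) = -29140)
a(c) = -1 - c/2 + 1/(4*c) (a(c) = -1 + (1/(c + c) + c*(-1))/2 = -1 + (1/(2*c) - c)/2 = -1 + (-c/2 + 1/(4*c)) = -1 - c/2 + 1/(4*c))
1/(F + a(O(-3))) = 1/(-29140 + (-1 - ½*(-14) + (¼)/(-14))) = 1/(-29140 + (-1 + 7 + (¼)*(-1/14))) = 1/(-29140 + (-1 + 7 - 1/56)) = 1/(-29140 + 335/56) = 1/(-1631505/56) = -56/1631505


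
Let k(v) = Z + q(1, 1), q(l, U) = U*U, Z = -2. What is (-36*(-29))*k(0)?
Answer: -1044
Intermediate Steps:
q(l, U) = U²
k(v) = -1 (k(v) = -2 + 1² = -2 + 1 = -1)
(-36*(-29))*k(0) = -36*(-29)*(-1) = 1044*(-1) = -1044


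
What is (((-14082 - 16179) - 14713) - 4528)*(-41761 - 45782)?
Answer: 4333553586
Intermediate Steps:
(((-14082 - 16179) - 14713) - 4528)*(-41761 - 45782) = ((-30261 - 14713) - 4528)*(-87543) = (-44974 - 4528)*(-87543) = -49502*(-87543) = 4333553586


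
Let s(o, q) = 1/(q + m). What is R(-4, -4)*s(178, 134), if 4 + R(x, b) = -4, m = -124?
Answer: -⅘ ≈ -0.80000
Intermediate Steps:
R(x, b) = -8 (R(x, b) = -4 - 4 = -8)
s(o, q) = 1/(-124 + q) (s(o, q) = 1/(q - 124) = 1/(-124 + q))
R(-4, -4)*s(178, 134) = -8/(-124 + 134) = -8/10 = -8*⅒ = -⅘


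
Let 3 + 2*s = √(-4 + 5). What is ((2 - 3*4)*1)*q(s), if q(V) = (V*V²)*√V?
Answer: 10*I ≈ 10.0*I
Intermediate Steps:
s = -1 (s = -3/2 + √(-4 + 5)/2 = -3/2 + √1/2 = -3/2 + (½)*1 = -3/2 + ½ = -1)
q(V) = V^(7/2) (q(V) = V³*√V = V^(7/2))
((2 - 3*4)*1)*q(s) = ((2 - 3*4)*1)*(-1)^(7/2) = ((2 - 12)*1)*(-I) = (-10*1)*(-I) = -(-10)*I = 10*I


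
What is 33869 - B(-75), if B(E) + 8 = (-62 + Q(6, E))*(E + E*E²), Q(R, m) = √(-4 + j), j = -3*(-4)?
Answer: -26127023 + 843900*√2 ≈ -2.4934e+7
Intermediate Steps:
j = 12
Q(R, m) = 2*√2 (Q(R, m) = √(-4 + 12) = √8 = 2*√2)
B(E) = -8 + (-62 + 2*√2)*(E + E³) (B(E) = -8 + (-62 + 2*√2)*(E + E*E²) = -8 + (-62 + 2*√2)*(E + E³))
33869 - B(-75) = 33869 - (-8 - 62*(-75) - 62*(-75)³ + 2*(-75)*√2 + 2*√2*(-75)³) = 33869 - (-8 + 4650 - 62*(-421875) - 150*√2 + 2*√2*(-421875)) = 33869 - (-8 + 4650 + 26156250 - 150*√2 - 843750*√2) = 33869 - (26160892 - 843900*√2) = 33869 + (-26160892 + 843900*√2) = -26127023 + 843900*√2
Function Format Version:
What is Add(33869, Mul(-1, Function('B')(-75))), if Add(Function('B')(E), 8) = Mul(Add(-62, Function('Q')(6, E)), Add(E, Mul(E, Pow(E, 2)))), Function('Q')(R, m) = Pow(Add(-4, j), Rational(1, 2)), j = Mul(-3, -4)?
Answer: Add(-26127023, Mul(843900, Pow(2, Rational(1, 2)))) ≈ -2.4934e+7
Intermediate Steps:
j = 12
Function('Q')(R, m) = Mul(2, Pow(2, Rational(1, 2))) (Function('Q')(R, m) = Pow(Add(-4, 12), Rational(1, 2)) = Pow(8, Rational(1, 2)) = Mul(2, Pow(2, Rational(1, 2))))
Function('B')(E) = Add(-8, Mul(Add(-62, Mul(2, Pow(2, Rational(1, 2)))), Add(E, Pow(E, 3)))) (Function('B')(E) = Add(-8, Mul(Add(-62, Mul(2, Pow(2, Rational(1, 2)))), Add(E, Mul(E, Pow(E, 2))))) = Add(-8, Mul(Add(-62, Mul(2, Pow(2, Rational(1, 2)))), Add(E, Pow(E, 3)))))
Add(33869, Mul(-1, Function('B')(-75))) = Add(33869, Mul(-1, Add(-8, Mul(-62, -75), Mul(-62, Pow(-75, 3)), Mul(2, -75, Pow(2, Rational(1, 2))), Mul(2, Pow(2, Rational(1, 2)), Pow(-75, 3))))) = Add(33869, Mul(-1, Add(-8, 4650, Mul(-62, -421875), Mul(-150, Pow(2, Rational(1, 2))), Mul(2, Pow(2, Rational(1, 2)), -421875)))) = Add(33869, Mul(-1, Add(-8, 4650, 26156250, Mul(-150, Pow(2, Rational(1, 2))), Mul(-843750, Pow(2, Rational(1, 2)))))) = Add(33869, Mul(-1, Add(26160892, Mul(-843900, Pow(2, Rational(1, 2)))))) = Add(33869, Add(-26160892, Mul(843900, Pow(2, Rational(1, 2))))) = Add(-26127023, Mul(843900, Pow(2, Rational(1, 2))))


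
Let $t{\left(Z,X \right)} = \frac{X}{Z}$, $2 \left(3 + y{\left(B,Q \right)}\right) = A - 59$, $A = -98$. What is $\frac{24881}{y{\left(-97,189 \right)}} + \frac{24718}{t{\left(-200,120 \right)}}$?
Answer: $- \frac{20294456}{489} \approx -41502.0$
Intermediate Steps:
$y{\left(B,Q \right)} = - \frac{163}{2}$ ($y{\left(B,Q \right)} = -3 + \frac{-98 - 59}{2} = -3 + \frac{1}{2} \left(-157\right) = -3 - \frac{157}{2} = - \frac{163}{2}$)
$\frac{24881}{y{\left(-97,189 \right)}} + \frac{24718}{t{\left(-200,120 \right)}} = \frac{24881}{- \frac{163}{2}} + \frac{24718}{120 \frac{1}{-200}} = 24881 \left(- \frac{2}{163}\right) + \frac{24718}{120 \left(- \frac{1}{200}\right)} = - \frac{49762}{163} + \frac{24718}{- \frac{3}{5}} = - \frac{49762}{163} + 24718 \left(- \frac{5}{3}\right) = - \frac{49762}{163} - \frac{123590}{3} = - \frac{20294456}{489}$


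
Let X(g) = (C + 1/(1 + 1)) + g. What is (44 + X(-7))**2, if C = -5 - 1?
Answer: 3969/4 ≈ 992.25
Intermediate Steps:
C = -6
X(g) = -11/2 + g (X(g) = (-6 + 1/(1 + 1)) + g = (-6 + 1/2) + g = -11/2 + g)
(44 + X(-7))**2 = (44 + (-11/2 - 7))**2 = (44 - 25/2)**2 = (63/2)**2 = 3969/4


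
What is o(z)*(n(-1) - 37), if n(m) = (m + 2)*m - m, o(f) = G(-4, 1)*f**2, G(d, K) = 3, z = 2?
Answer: -444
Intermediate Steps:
o(f) = 3*f**2
n(m) = -m + m*(2 + m) (n(m) = (2 + m)*m - m = m*(2 + m) - m = -m + m*(2 + m))
o(z)*(n(-1) - 37) = (3*2**2)*(-(1 - 1) - 37) = (3*4)*(-1*0 - 37) = 12*(0 - 37) = 12*(-37) = -444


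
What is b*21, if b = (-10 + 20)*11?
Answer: 2310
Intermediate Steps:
b = 110 (b = 10*11 = 110)
b*21 = 110*21 = 2310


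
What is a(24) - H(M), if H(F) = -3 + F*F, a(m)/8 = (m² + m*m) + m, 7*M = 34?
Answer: 459983/49 ≈ 9387.4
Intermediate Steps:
M = 34/7 (M = (⅐)*34 = 34/7 ≈ 4.8571)
a(m) = 8*m + 16*m² (a(m) = 8*((m² + m*m) + m) = 8*((m² + m²) + m) = 8*(2*m² + m) = 8*(m + 2*m²) = 8*m + 16*m²)
H(F) = -3 + F²
a(24) - H(M) = 8*24*(1 + 2*24) - (-3 + (34/7)²) = 8*24*(1 + 48) - (-3 + 1156/49) = 8*24*49 - 1*1009/49 = 9408 - 1009/49 = 459983/49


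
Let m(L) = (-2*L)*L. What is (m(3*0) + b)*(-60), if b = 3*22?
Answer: -3960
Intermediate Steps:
m(L) = -2*L²
b = 66
(m(3*0) + b)*(-60) = (-2*(3*0)² + 66)*(-60) = (-2*0² + 66)*(-60) = (-2*0 + 66)*(-60) = (0 + 66)*(-60) = 66*(-60) = -3960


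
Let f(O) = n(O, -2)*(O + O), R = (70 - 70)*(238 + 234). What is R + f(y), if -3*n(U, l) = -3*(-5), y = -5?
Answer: 50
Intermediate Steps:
n(U, l) = -5 (n(U, l) = -(-1)*(-5) = -⅓*15 = -5)
R = 0 (R = 0*472 = 0)
f(O) = -10*O (f(O) = -5*(O + O) = -10*O)
R + f(y) = 0 - 10*(-5) = 0 + 50 = 50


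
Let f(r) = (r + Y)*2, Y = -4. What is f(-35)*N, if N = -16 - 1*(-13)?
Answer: 234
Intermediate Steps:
f(r) = -8 + 2*r (f(r) = (r - 4)*2 = (-4 + r)*2 = -8 + 2*r)
N = -3 (N = -16 + 13 = -3)
f(-35)*N = (-8 + 2*(-35))*(-3) = (-8 - 70)*(-3) = -78*(-3) = 234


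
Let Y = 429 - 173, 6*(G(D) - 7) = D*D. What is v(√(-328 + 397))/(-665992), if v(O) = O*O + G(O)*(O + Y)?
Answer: -4805/665992 - 37*√69/1331984 ≈ -0.0074455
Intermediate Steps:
G(D) = 7 + D²/6 (G(D) = 7 + (D*D)/6 = 7 + D²/6)
Y = 256
v(O) = O² + (7 + O²/6)*(256 + O) (v(O) = O*O + (7 + O²/6)*(O + 256) = O² + (7 + O²/6)*(256 + O))
v(√(-328 + 397))/(-665992) = (1792 + 131*(√(-328 + 397))²/3 + √(-328 + 397)*(42 + (√(-328 + 397))²)/6)/(-665992) = (1792 + 131*(√69)²/3 + √69*(42 + (√69)²)/6)*(-1/665992) = (1792 + (131/3)*69 + √69*(42 + 69)/6)*(-1/665992) = (1792 + 3013 + (⅙)*√69*111)*(-1/665992) = (1792 + 3013 + 37*√69/2)*(-1/665992) = (4805 + 37*√69/2)*(-1/665992) = -4805/665992 - 37*√69/1331984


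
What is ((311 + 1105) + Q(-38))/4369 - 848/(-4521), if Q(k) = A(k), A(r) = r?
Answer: 9934850/19752249 ≈ 0.50297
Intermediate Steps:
Q(k) = k
((311 + 1105) + Q(-38))/4369 - 848/(-4521) = ((311 + 1105) - 38)/4369 - 848/(-4521) = (1416 - 38)*(1/4369) - 848*(-1/4521) = 1378*(1/4369) + 848/4521 = 1378/4369 + 848/4521 = 9934850/19752249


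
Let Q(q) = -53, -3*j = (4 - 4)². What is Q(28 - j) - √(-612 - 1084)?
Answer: -53 - 4*I*√106 ≈ -53.0 - 41.182*I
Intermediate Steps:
j = 0 (j = -(4 - 4)²/3 = -⅓*0² = -⅓*0 = 0)
Q(28 - j) - √(-612 - 1084) = -53 - √(-612 - 1084) = -53 - √(-1696) = -53 - 4*I*√106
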